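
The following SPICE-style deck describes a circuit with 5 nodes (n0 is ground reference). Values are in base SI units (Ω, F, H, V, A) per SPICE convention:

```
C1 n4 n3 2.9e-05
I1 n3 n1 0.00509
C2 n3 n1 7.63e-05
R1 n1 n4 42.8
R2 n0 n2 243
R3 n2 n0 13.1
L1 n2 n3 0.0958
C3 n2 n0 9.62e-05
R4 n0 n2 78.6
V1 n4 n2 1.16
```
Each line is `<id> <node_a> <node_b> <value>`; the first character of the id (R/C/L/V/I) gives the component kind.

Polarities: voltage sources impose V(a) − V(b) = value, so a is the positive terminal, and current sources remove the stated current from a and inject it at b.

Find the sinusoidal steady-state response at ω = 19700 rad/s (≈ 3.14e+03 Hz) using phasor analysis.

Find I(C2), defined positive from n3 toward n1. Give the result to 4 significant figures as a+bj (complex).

-0.005060-7.745e-05j A

Apply KCL at each of the 4 non-ground nodes and solve the resulting linear system.
Node n1: branches {I1, C2, R1} → V_1 = 1.161-0.003315j
Node n2: branches {R2, R3, L1, C3, R4, V1} → V_2 = 0.000+0.000j
Node n3: branches {C1, I1, C2, L1} → V_3 = 1.161+5.175e-05j
Node n4: branches {C1, R1, V1} → V_4 = 1.160+0.000j
Source currents: i(V1)=-2.742e-08+0.0006153j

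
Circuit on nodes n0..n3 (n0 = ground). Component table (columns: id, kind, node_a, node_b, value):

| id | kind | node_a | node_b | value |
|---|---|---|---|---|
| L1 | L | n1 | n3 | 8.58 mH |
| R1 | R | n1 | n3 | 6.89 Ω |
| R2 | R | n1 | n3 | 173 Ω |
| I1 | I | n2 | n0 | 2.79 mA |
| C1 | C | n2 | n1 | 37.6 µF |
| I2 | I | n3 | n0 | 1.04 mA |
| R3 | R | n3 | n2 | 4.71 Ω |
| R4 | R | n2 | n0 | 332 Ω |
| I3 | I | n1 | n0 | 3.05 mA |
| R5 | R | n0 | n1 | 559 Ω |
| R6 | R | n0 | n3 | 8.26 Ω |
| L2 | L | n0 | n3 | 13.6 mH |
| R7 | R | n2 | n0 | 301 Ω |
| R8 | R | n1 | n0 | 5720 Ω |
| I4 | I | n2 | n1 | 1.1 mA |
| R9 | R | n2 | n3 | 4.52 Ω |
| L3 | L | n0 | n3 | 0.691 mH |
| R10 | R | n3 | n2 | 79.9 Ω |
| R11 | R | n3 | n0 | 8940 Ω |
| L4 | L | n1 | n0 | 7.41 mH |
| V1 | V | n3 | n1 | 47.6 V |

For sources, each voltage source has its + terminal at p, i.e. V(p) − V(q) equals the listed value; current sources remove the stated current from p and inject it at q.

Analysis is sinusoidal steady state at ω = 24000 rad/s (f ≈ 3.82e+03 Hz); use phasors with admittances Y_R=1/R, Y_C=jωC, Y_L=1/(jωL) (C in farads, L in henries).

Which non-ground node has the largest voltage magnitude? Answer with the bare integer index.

1

Element admittances at ω=24000 rad/s:
  Y(L1) = 0.000-0.004856j S between n1,n3
  Y(R1) = 0.1451+0.000j S between n1,n3
  Y(R2) = 0.005780+0.000j S between n1,n3
  I1: injects 0.00279 A into n0 (from n2)
  Y(C1) = 0.000+0.9024j S between n2,n1
  I2: injects 0.00104 A into n0 (from n3)
  Y(R3) = 0.2123+0.000j S between n3,n2
  Y(R4) = 0.003012+0.000j S between n2,n0
  I3: injects 0.00305 A into n0 (from n1)
  Y(R5) = 0.001789+0.000j S between n0,n1
  Y(R6) = 0.1211+0.000j S between n0,n3
  Y(L2) = 0.000-0.003064j S between n0,n3
  Y(R7) = 0.003322+0.000j S between n2,n0
  Y(R8) = 0.0001748+0.000j S between n1,n0
  I4: injects 0.0011 A into n1 (from n2)
  Y(R9) = 0.2212+0.000j S between n2,n3
  Y(L3) = 0.000-0.06030j S between n0,n3
  Y(R10) = 0.01252+0.000j S between n3,n2
  Y(R11) = 0.0001119+0.000j S between n3,n0
  Y(L4) = 0.000-0.005623j S between n1,n0
  V1: constraint V(n3)−V(n1) = 47.6
Assemble and solve the 4×4 MNA system:
  V(n1)=-45.16+0.1660j  V(n2)=-35.61-18.89j  V(n3)=2.442+0.1660j
  i(V1)=-24.46-8.134j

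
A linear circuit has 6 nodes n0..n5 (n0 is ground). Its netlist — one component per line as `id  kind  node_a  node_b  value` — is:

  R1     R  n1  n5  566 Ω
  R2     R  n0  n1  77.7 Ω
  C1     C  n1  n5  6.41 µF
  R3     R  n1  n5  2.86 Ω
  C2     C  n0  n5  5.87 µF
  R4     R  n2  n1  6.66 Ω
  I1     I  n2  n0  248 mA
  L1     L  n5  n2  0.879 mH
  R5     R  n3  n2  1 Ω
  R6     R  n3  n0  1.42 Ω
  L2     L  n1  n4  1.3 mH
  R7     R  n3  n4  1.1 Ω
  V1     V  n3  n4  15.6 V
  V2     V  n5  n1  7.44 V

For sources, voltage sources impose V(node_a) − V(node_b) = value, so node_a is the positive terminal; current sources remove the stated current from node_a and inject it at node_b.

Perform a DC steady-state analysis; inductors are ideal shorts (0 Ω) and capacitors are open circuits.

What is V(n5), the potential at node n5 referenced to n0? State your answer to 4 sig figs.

Element admittances at DC:
  Y(R1) = 0.001767 S between n1,n5
  Y(R2) = 0.01287 S between n0,n1
  Y(C1) = 0.000 S between n1,n5
  Y(R3) = 0.3497 S between n1,n5
  Y(C2) = 0.000 S between n0,n5
  Y(R4) = 0.1502 S between n2,n1
  I1: injects 0.248 A into n0 (from n2)
  L1: short n5↔n2 (DC inductor)
  Y(R5) = 1.000 S between n3,n2
  Y(R6) = 0.7042 S between n3,n0
  L2: short n1↔n4 (DC inductor)
  Y(R7) = 0.9091 S between n3,n4
  V1: constraint V(n3)−V(n4) = 15.6
  V2: constraint V(n5)−V(n1) = 7.44
Assemble and solve the 9×9 MNA system:
  V(n1)=-15.67  V(n2)=-8.226  V(n3)=-0.06586  V(n4)=-15.67  V(n5)=-8.226
  i(L1)=-6.795  i(L2)=8.114  i(V1)=-22.30  i(V2)=4.180

-8.226 V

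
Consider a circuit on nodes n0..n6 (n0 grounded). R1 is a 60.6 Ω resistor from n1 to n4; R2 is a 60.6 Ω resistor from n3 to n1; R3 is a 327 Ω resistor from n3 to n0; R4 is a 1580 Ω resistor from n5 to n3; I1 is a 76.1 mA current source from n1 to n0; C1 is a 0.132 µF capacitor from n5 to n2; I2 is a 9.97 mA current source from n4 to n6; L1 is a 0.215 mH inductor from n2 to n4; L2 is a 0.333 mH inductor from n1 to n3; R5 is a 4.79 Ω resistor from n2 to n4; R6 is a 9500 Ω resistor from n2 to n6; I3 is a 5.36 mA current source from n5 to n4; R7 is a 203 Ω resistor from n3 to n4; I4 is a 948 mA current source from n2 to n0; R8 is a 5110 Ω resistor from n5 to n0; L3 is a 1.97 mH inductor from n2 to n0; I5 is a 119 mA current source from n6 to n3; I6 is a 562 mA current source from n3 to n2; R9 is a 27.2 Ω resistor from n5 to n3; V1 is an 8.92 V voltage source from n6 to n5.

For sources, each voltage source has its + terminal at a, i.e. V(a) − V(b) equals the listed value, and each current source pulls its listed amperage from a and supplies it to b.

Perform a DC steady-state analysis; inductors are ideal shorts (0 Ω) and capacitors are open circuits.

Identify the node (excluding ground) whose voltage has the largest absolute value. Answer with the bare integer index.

MNA unknowns: 6 node voltages V₁..V_6 plus 4 source currents (L1, L2, L3, V1)
R1: Y=0.01650 on G[1,4]
R2: Y=0.01650 on G[3,1]
R3: Y=0.003058 on G[3,0]
R4: Y=0.0006329 on G[5,3]
I1: z[1]−=0.0761, z[0]+=0.0761
C1: Y=0.000 on G[5,2]
I2: z[4]−=0.00997, z[6]+=0.00997
L1: row V2−V4=0, i_L1 at 2,4
L2: row V1−V3=0, i_L2 at 1,3
R5: Y=0.2088 on G[2,4]
R6: Y=0.0001053 on G[2,6]
I3: z[5]−=0.00536, z[4]+=0.00536
R7: Y=0.004926 on G[3,4]
I4: z[2]−=0.948, z[0]+=0.948
R8: Y=0.0001957 on G[5,0]
L3: row V2−V0=0, i_L3 at 2,0
I5: z[6]−=0.119, z[3]+=0.119
I6: z[3]−=0.562, z[2]+=0.562
R9: Y=0.03676 on G[5,3]
V1: row V6−V5=8.92, i_V1 at 6,5
solve → V1=-25.56, V2=0.000, V3=-25.56, V4=0.000, V5=-28.42, V6=-19.50
aux → i_L1=0.5523, i_L2=0.3457, i_L3=-0.9404, i_V1=-0.1070

5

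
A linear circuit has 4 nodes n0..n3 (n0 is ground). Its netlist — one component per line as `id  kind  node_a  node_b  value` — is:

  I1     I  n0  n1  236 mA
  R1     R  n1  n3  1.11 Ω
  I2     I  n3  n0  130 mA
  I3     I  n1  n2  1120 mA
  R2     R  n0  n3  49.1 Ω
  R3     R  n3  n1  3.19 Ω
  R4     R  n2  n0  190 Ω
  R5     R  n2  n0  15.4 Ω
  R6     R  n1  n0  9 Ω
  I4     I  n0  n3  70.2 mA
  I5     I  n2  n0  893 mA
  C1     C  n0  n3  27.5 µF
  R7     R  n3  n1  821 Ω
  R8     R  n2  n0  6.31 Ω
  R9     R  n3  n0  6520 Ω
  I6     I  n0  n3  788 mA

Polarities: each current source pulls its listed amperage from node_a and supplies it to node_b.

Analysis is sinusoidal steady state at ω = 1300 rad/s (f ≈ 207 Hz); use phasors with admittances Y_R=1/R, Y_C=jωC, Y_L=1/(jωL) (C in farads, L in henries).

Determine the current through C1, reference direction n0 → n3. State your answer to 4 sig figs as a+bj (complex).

MNA unknowns: 3 node voltages V₁..V_3
I1: z[0]−=0.236, z[1]+=0.236
R1: Y=0.9009+0.000j on G[1,3]
I2: z[3]−=0.13, z[0]+=0.13
I3: z[1]−=1.12, z[2]+=1.12
R2: Y=0.02037+0.000j on G[0,3]
R3: Y=0.3135+0.000j on G[3,1]
R4: Y=0.005263+0.000j on G[2,0]
R5: Y=0.06494+0.000j on G[2,0]
R6: Y=0.1111+0.000j on G[1,0]
I4: z[0]−=0.0702, z[3]+=0.0702
I5: z[2]−=0.893, z[0]+=0.893
C1: Y=0.000+0.03575j on G[0,3]
R7: Y=0.001218+0.000j on G[3,1]
R8: Y=0.1585+0.000j on G[2,0]
R9: Y=0.0001534+0.000j on G[3,0]
I6: z[0]−=0.788, z[3]+=0.788
solve → V1=-1.231+0.1649j, V2=0.9927+0.000j, V3=-0.6158+0.1800j

0.006434+0.02202j A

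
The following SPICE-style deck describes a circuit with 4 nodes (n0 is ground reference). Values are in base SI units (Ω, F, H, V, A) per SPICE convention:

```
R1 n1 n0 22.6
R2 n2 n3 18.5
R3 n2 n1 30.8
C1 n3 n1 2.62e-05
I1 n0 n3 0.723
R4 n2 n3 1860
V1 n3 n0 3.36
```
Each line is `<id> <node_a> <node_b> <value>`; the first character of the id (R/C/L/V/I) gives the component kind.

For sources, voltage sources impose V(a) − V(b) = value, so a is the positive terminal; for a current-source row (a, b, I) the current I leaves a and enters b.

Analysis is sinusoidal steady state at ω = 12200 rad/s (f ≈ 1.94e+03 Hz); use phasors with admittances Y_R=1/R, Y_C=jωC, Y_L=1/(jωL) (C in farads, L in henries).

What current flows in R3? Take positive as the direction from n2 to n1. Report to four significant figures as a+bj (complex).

0.001839-0.009098j A

Element admittances at ω=12200 rad/s:
  Y(R1) = 0.04425+0.000j S between n1,n0
  Y(R2) = 0.05405+0.000j S between n2,n3
  Y(R3) = 0.03247+0.000j S between n2,n1
  Y(C1) = 0.000+0.3196j S between n3,n1
  I1: injects 0.723 A into n3 (from n0)
  Y(R4) = 0.0005376+0.000j S between n2,n3
  V1: constraint V(n3)−V(n0) = 3.36
Assemble and solve the 4×4 MNA system:
  V(n1)=3.270+0.4469j  V(n2)=3.326+0.1667j  V(n3)=3.360+0.000j
  i(V1)=0.5783-0.01977j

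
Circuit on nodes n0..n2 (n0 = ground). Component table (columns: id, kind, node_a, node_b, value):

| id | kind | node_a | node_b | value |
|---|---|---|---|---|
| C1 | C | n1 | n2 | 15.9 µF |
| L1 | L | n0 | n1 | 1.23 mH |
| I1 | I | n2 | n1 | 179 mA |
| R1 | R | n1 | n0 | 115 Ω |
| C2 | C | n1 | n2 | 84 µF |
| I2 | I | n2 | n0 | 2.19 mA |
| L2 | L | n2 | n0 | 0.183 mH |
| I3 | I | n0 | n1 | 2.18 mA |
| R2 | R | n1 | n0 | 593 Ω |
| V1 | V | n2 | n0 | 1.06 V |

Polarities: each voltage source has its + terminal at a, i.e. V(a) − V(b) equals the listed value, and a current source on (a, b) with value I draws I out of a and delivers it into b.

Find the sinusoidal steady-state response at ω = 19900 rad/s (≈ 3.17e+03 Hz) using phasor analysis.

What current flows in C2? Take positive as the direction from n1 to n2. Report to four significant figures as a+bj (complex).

0.1459+0.03796j A

MNA unknowns: 2 node voltages V₁..V_2 plus 1 source current (V1)
C1: Y=0.000+0.3164j on G[1,2]
L1: Y=0.000-0.04085j on G[0,1]
I1: z[2]−=0.179, z[1]+=0.179
R1: Y=0.008696+0.000j on G[1,0]
C2: Y=0.000+1.672j on G[1,2]
I2: z[2]−=0.00219, z[0]+=0.00219
L2: Y=0.000-0.2746j on G[2,0]
I3: z[0]−=0.00218, z[1]+=0.00218
R2: Y=0.001686+0.000j on G[1,0]
V1: row V2−V0=1.06, i_V1 at 2,0
solve → V1=1.083-0.08728j, V2=1.060+0.000j
aux → i_V1=-0.007685+0.3362j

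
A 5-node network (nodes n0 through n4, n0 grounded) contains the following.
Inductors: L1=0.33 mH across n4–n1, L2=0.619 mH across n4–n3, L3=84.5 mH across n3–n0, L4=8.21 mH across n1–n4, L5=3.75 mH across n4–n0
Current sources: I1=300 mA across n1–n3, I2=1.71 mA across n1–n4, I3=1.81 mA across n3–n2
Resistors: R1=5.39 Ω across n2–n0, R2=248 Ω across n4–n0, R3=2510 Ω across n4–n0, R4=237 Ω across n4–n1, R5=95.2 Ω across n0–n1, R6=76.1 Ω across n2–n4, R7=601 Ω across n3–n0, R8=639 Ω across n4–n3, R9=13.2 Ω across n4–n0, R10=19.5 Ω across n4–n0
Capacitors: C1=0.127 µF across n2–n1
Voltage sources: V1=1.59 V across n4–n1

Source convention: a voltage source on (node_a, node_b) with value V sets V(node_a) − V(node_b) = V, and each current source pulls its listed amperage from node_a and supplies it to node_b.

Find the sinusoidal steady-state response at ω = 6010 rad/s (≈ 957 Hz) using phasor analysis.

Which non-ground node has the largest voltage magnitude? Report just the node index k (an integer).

Apply KCL at each of the 4 non-ground nodes and solve the resulting linear system.
Node n1: branches {L1, I1, L4, I2, R4, R5, C1, V1} → V_1 = -1.513+0.01826j
Node n2: branches {R1, I3, R6, C1} → V_2 = 0.01411-0.004659j
Node n3: branches {I1, L2, L3, I3, R7, R8} → V_3 = 0.08960+1.119j
Node n4: branches {L1, L2, L4, R2, R3, I2, R4, L5, R6, R8, R9, R10, V1} → V_4 = 0.07693+0.01826j
Source currents: i(V1)=0.2791+0.8329j

1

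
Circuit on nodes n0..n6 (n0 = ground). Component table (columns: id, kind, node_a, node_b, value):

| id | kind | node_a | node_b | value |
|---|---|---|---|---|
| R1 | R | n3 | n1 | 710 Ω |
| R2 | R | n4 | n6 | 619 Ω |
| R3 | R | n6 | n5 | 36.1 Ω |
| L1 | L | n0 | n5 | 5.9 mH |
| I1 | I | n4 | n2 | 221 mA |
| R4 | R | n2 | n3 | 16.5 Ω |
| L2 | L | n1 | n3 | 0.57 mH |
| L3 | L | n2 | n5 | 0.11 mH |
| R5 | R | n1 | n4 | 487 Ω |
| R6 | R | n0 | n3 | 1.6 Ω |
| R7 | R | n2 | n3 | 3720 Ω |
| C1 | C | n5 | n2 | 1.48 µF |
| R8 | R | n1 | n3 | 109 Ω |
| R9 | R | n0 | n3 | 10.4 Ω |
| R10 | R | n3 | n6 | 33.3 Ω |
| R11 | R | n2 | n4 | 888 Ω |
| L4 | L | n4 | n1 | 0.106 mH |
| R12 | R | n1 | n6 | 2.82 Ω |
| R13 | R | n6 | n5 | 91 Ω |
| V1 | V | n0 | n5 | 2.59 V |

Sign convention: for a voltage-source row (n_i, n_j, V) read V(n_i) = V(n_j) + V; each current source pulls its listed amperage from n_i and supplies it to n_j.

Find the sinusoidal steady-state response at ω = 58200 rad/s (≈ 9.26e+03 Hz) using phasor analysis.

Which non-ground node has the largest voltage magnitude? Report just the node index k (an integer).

4

MNA unknowns: 6 node voltages V₁..V_6 plus 1 source current (V1)
R1: Y=0.001408+0.000j on G[3,1]
R2: Y=0.001616+0.000j on G[4,6]
R3: Y=0.02770+0.000j on G[6,5]
L1: Y=0.000-0.002912j on G[0,5]
I1: z[4]−=0.221, z[2]+=0.221
R4: Y=0.06061+0.000j on G[2,3]
L2: Y=0.000-0.03014j on G[1,3]
L3: Y=0.000-0.1562j on G[2,5]
R5: Y=0.002053+0.000j on G[1,4]
R6: Y=0.6250+0.000j on G[0,3]
R7: Y=0.0002688+0.000j on G[2,3]
C1: Y=0.000+0.08614j on G[5,2]
R8: Y=0.009174+0.000j on G[1,3]
R9: Y=0.09615+0.000j on G[0,3]
R10: Y=0.03003+0.000j on G[3,6]
R11: Y=0.001126+0.000j on G[2,4]
L4: Y=0.000-0.1621j on G[4,1]
R12: Y=0.3546+0.000j on G[1,6]
R13: Y=0.01099+0.000j on G[6,5]
V1: row V0−V5=2.59, i_V1 at 0,5
solve → V1=-3.822-1.327j, V2=-0.1446+3.006j, V3=-0.2455+0.2964j, V4=-3.894-2.659j, V5=-2.590+0.000j, V6=-3.457-1.096j
aux → i_V1=-0.1771+0.2213j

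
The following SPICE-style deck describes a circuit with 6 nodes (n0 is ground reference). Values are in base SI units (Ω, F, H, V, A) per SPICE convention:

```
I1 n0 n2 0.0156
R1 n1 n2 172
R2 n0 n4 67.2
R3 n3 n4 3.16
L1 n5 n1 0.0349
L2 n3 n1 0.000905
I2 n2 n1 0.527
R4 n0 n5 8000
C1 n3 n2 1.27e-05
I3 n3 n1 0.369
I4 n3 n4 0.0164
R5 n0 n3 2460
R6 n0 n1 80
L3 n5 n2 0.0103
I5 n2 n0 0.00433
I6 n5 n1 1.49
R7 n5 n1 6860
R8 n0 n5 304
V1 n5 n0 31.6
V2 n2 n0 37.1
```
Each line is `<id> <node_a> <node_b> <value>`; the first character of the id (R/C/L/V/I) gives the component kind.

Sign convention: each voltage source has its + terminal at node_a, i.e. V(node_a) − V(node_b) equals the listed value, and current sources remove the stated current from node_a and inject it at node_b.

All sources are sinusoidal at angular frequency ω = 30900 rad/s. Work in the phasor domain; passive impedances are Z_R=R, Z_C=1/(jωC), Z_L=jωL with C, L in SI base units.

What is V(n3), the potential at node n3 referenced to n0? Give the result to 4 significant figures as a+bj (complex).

Apply KCL at each of the 5 non-ground nodes and solve the resulting linear system.
Node n1: branches {R1, L1, L2, I2, I3, R6, I6, R7} → V_1 = 55.95+41.27j
Node n2: branches {I1, R1, I2, C1, L3, I5, V2} → V_2 = 37.10+0.000j
Node n3: branches {R3, L2, C1, I3, I4, R5} → V_3 = 35.28-1.656j
Node n4: branches {R2, R3, I4} → V_4 = 33.74-1.581j
Node n5: branches {L1, R4, L3, I6, R7, R8, V1} → V_5 = 31.60+0.000j
Source currents: i(V1)=-1.556-0.03385j, i(V2)=0.2436-0.4579j

35.28-1.656j V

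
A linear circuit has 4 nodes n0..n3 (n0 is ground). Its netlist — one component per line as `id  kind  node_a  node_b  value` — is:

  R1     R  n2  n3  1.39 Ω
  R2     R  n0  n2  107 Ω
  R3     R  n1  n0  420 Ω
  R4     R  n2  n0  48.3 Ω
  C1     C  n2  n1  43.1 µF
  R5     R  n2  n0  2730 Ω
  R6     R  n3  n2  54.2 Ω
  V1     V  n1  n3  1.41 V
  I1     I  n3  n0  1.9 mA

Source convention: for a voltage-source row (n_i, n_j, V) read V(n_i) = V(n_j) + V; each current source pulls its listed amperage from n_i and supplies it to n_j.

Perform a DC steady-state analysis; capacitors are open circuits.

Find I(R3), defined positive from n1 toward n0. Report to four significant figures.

0.002961 A

Element admittances at DC:
  Y(R1) = 0.7194 S between n2,n3
  Y(R2) = 0.009346 S between n0,n2
  Y(R3) = 0.002381 S between n1,n0
  Y(R4) = 0.02070 S between n2,n0
  Y(C1) = 0.000 S between n2,n1
  Y(R5) = 0.0003663 S between n2,n0
  Y(R6) = 0.01845 S between n3,n2
  V1: constraint V(n1)−V(n3) = 1.41
  I1: injects 0.0019 A into n0 (from n3)
Assemble and solve the 4×4 MNA system:
  V(n1)=1.244  V(n2)=-0.1598  V(n3)=-0.1664
  i(V1)=-0.002961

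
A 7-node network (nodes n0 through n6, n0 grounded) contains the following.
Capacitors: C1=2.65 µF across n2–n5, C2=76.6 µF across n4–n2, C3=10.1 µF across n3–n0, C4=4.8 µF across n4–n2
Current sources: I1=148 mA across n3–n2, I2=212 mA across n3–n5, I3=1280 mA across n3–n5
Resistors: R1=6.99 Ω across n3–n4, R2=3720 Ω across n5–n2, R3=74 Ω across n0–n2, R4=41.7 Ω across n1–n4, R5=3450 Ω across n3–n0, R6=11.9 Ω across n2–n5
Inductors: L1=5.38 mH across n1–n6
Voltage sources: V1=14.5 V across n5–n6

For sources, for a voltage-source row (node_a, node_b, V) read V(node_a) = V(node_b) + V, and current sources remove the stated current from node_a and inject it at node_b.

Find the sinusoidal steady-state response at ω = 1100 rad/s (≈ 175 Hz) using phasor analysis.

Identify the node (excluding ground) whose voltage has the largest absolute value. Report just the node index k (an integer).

Element admittances at ω=1100 rad/s:
  Y(C1) = 0.000+0.002915j S between n2,n5
  I1: injects 0.148 A into n2 (from n3)
  Y(R1) = 0.1431+0.000j S between n3,n4
  Y(C2) = 0.000+0.08426j S between n4,n2
  Y(R2) = 0.0002688+0.000j S between n5,n2
  Y(C3) = 0.000+0.01111j S between n3,n0
  Y(R3) = 0.01351+0.000j S between n0,n2
  I2: injects 0.212 A into n5 (from n3)
  Y(C4) = 0.000+0.005280j S between n4,n2
  I3: injects 1.28 A into n5 (from n3)
  Y(R4) = 0.02398+0.000j S between n1,n4
  Y(R5) = 0.0002899+0.000j S between n3,n0
  Y(R6) = 0.08403+0.000j S between n2,n5
  Y(L1) = 0.000-0.1690j S between n1,n6
  V1: constraint V(n5)−V(n6) = 14.5
Assemble and solve the 7×7 MNA system:
  V(n1)=13.29+2.810j  V(n2)=12.89+0.2792j  V(n3)=-0.7481+15.66j  V(n4)=9.498+15.63j  V(n5)=29.61+3.349j  V(n6)=15.11+3.349j
  i(V1)=0.09105-0.3075j

5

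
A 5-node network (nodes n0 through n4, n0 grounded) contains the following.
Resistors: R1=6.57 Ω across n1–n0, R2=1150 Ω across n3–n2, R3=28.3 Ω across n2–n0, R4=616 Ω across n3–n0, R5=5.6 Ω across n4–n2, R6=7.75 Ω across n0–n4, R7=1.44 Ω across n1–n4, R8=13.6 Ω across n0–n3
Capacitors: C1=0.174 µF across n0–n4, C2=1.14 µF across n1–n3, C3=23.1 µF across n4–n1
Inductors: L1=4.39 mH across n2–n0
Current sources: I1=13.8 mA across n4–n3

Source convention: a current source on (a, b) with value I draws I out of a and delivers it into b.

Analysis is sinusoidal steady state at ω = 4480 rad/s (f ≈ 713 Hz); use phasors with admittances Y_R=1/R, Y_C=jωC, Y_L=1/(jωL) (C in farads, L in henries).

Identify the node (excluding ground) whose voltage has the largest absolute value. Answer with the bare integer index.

3

MNA unknowns: 4 node voltages V₁..V_4
R1: Y=0.1522+0.000j on G[1,0]
C1: Y=0.000+0.0007795j on G[0,4]
L1: Y=0.000-0.05085j on G[2,0]
R2: Y=0.0008696+0.000j on G[3,2]
R3: Y=0.03534+0.000j on G[2,0]
R4: Y=0.001623+0.000j on G[3,0]
R5: Y=0.1786+0.000j on G[4,2]
R6: Y=0.1290+0.000j on G[0,4]
C2: Y=0.000+0.005107j on G[1,3]
C3: Y=0.000+0.1035j on G[4,1]
R7: Y=0.6944+0.000j on G[1,4]
R8: Y=0.07353+0.000j on G[0,3]
I1: z[4]−=0.0138, z[3]+=0.0138
solve → V1=-0.03801-0.0009069j, V2=-0.03566-0.009700j, V3=0.1802-0.01477j, V4=-0.04653-0.001442j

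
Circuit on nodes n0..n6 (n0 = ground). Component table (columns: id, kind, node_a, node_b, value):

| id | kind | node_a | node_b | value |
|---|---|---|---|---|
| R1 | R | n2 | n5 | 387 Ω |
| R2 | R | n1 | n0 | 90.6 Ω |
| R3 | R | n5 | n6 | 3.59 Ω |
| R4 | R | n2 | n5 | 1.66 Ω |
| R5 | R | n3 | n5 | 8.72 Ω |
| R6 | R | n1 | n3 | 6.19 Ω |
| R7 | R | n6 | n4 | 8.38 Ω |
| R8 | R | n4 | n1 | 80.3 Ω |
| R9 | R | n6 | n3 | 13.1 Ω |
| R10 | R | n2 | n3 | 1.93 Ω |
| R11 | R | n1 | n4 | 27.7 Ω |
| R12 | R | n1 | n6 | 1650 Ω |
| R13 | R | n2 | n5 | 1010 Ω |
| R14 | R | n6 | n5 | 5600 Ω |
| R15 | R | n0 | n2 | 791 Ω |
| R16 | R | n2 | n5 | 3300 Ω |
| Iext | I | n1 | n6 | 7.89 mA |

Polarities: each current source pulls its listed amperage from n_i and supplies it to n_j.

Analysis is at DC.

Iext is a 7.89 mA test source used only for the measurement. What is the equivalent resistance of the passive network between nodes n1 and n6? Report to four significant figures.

R_eq = 7.568 Ω

Element admittances at DC:
  Y(R1) = 0.002584 S between n2,n5
  Y(R2) = 0.01104 S between n1,n0
  Y(R3) = 0.2786 S between n5,n6
  Y(R4) = 0.6024 S between n2,n5
  Y(R5) = 0.1147 S between n3,n5
  Y(R6) = 0.1616 S between n1,n3
  Y(R7) = 0.1193 S between n6,n4
  Y(R8) = 0.01245 S between n4,n1
  Y(R9) = 0.07634 S between n6,n3
  Y(R10) = 0.5181 S between n2,n3
  Y(R11) = 0.03610 S between n1,n4
  Y(R12) = 0.0006061 S between n1,n6
  Y(R13) = 0.0009901 S between n2,n5
  Y(R14) = 0.0001786 S between n6,n5
  Y(R15) = 0.001264 S between n0,n2
  Y(R16) = 0.0003030 S between n2,n5
  Iext: injects 0.00789 A into n6 (from n1)
Assemble and solve the 6×6 MNA system:
  V(n1)=-0.004203  V(n2)=0.03670  V(n3)=0.03137  V(n4)=0.03824  V(n5)=0.04133  V(n6)=0.05551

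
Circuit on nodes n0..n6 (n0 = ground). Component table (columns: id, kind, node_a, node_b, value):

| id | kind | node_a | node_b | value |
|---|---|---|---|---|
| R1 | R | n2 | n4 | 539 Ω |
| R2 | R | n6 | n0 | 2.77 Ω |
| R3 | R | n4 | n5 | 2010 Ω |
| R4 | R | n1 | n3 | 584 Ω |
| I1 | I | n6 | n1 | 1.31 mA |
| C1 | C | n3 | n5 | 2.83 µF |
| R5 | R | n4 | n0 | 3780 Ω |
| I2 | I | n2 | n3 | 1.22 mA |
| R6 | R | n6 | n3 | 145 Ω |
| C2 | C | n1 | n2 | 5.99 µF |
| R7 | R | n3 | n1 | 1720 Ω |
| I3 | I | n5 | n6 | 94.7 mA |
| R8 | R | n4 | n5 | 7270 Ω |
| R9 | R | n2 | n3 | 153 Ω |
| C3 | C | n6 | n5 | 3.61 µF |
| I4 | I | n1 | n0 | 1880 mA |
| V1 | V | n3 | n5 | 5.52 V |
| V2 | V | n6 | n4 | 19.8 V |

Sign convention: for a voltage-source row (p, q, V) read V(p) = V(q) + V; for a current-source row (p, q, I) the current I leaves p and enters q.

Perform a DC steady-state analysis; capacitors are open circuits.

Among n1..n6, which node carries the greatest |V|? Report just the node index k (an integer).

1

MNA unknowns: 6 node voltages V₁..V_6 plus 2 source currents (V1, V2)
R1: Y=0.001855 on G[2,4]
R2: Y=0.3610 on G[6,0]
R3: Y=0.0004975 on G[4,5]
R4: Y=0.001712 on G[1,3]
I1: z[6]−=0.00131, z[1]+=0.00131
C1: Y=0.000 on G[3,5]
R5: Y=0.0002646 on G[4,0]
I2: z[2]−=0.00122, z[3]+=0.00122
R6: Y=0.006897 on G[6,3]
C2: Y=0.000 on G[1,2]
R7: Y=0.0005814 on G[3,1]
I3: z[5]−=0.0947, z[6]+=0.0947
R8: Y=0.0001376 on G[4,5]
R9: Y=0.006536 on G[2,3]
C3: Y=0.000 on G[6,5]
I4: z[1]−=1.88, z[0]+=1.88
V1: row V3−V5=5.52, i_V1 at 3,5
V2: row V6−V4=19.8, i_V2 at 6,4
solve → V1=-1048, V2=-184.2, V3=-229.2, V4=-24.99, V5=-234.7, V6=-5.189
aux → i_V1=-0.03849, i_V2=0.4219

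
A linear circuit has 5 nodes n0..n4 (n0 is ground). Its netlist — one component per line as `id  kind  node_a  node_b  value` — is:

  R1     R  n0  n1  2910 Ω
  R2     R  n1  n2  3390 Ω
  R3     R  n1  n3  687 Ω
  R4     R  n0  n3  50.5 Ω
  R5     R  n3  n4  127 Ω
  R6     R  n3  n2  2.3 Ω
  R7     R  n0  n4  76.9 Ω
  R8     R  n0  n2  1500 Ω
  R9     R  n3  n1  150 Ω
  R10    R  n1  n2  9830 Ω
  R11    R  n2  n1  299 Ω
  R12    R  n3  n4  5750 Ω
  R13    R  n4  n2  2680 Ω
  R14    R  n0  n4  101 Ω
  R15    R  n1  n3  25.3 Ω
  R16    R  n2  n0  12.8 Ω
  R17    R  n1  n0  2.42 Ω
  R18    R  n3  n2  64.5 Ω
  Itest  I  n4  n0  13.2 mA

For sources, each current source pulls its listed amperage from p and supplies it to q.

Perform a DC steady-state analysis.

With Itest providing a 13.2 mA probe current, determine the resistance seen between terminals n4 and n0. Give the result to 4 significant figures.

R_eq = 32.44 Ω

Apply KCL at each of the 4 non-ground nodes and solve the resulting linear system.
Node n1: branches {R1, R2, R3, R9, R10, R11, R15, R17} → V_1 = -0.002799
Node n2: branches {R2, R6, R8, R10, R11, R13, R16, R18} → V_2 = -0.02193
Node n3: branches {R3, R4, R5, R6, R9, R12, R15, R18} → V_3 = -0.02559
Node n4: branches {R5, R7, R12, R13, R14, Itest} → V_4 = -0.4282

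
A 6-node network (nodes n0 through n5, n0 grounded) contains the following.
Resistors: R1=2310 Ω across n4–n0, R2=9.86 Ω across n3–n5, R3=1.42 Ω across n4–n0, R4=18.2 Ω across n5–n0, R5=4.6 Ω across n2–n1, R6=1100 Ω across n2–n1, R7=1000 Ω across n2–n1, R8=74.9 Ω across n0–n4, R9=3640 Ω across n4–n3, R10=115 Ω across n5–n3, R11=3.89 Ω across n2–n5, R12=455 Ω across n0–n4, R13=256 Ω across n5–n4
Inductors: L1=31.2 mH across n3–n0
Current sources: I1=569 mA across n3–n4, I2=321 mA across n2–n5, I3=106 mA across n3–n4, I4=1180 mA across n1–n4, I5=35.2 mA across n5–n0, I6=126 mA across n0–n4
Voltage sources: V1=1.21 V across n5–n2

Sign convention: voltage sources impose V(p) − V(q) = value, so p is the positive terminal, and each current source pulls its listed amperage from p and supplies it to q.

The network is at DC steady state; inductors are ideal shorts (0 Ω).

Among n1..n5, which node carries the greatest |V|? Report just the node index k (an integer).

Apply KCL at each of the 5 non-ground nodes and solve the resulting linear system.
Node n1: branches {R5, R6, R7, I4} → V_1 = -13.72
Node n2: branches {I2, R5, R6, R7, R11, V1} → V_2 = -8.340
Node n3: branches {R2, L1, I1, I3, R9, R10} → V_3 = 0.000
Node n4: branches {R1, R3, I1, I3, R8, R9, I4, R12, I6, R13} → V_4 = 2.696
Node n5: branches {R2, I2, R4, R10, I5, R11, R13, V1} → V_5 = -7.130
Source currents: i(L1)=-1.459, i(V1)=1.190

1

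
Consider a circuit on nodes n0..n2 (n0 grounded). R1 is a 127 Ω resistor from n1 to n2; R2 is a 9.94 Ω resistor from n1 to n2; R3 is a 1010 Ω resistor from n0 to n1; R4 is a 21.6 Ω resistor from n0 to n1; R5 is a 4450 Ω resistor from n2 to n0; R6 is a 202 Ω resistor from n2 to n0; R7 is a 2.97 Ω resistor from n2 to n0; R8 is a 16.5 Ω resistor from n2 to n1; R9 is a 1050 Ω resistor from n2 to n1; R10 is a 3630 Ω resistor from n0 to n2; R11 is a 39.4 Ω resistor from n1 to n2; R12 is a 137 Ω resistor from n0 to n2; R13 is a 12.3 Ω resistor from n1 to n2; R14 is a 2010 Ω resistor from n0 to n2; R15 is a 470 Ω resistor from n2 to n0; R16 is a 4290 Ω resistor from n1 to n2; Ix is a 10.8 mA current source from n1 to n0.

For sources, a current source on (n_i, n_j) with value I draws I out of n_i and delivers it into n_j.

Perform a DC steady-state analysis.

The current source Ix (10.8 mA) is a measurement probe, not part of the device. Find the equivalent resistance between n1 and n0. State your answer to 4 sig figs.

R_eq = 4.943 Ω

Apply KCL at each of the 2 non-ground nodes and solve the resulting linear system.
Node n1: branches {R1, R2, R3, R4, R8, R9, R11, R13, R16, Ix} → V_1 = -0.05339
Node n2: branches {R1, R2, R5, R6, R7, R8, R9, R10, R11, R12, R13, R14, R15, R16} → V_2 = -0.02351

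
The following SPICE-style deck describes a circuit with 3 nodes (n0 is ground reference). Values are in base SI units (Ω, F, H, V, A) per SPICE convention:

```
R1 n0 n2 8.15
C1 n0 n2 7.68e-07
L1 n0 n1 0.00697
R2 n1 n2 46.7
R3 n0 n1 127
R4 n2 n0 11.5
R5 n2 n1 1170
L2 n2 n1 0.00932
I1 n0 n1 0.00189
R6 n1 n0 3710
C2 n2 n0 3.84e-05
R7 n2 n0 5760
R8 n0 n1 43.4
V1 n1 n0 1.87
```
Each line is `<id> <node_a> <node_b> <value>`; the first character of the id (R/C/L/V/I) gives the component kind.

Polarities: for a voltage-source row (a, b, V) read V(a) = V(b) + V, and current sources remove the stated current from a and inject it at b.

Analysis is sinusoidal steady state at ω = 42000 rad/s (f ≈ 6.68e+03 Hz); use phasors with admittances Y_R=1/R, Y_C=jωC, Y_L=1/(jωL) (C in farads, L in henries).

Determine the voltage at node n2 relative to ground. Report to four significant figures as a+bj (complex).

0.0006608-0.02526j V

MNA unknowns: 2 node voltages V₁..V_2 plus 1 source current (V1)
R1: Y=0.1227+0.000j on G[0,2]
C1: Y=0.000+0.03226j on G[0,2]
L1: Y=0.000-0.003416j on G[0,1]
R2: Y=0.02141+0.000j on G[1,2]
R3: Y=0.007874+0.000j on G[0,1]
R4: Y=0.08696+0.000j on G[2,0]
R5: Y=0.0008547+0.000j on G[2,1]
L2: Y=0.000-0.002555j on G[2,1]
I1: z[0]−=0.00189, z[1]+=0.00189
R6: Y=0.0002695+0.000j on G[1,0]
C2: Y=0.000+1.613j on G[2,0]
R7: Y=0.0001736+0.000j on G[2,0]
R8: Y=0.02304+0.000j on G[0,1]
V1: row V1−V0=1.87, i_V1 at 1,0
solve → V1=1.870+0.000j, V2=0.0006608-0.02526j
aux → i_V1=-0.09812+0.01060j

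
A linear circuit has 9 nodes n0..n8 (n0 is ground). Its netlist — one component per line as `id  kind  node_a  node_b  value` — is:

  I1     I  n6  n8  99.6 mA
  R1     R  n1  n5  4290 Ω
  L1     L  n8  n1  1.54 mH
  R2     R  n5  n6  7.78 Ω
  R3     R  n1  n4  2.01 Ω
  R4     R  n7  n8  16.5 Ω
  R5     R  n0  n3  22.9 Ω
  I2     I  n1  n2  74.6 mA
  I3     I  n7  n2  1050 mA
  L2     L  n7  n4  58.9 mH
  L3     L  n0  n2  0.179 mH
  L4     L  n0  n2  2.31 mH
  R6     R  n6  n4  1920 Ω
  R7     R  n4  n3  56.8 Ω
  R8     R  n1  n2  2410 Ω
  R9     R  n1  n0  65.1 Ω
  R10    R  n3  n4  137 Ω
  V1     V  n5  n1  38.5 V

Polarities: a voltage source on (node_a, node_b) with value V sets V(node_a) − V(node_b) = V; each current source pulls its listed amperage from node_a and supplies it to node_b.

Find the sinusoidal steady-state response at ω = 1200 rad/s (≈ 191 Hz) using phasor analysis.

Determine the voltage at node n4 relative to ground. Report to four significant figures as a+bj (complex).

-35.06+0.2330j V

Apply KCL at each of the 8 non-ground nodes and solve the resulting linear system.
Node n1: branches {R1, L1, R3, I2, R8, R9, V1} → V_1 = -36.04-0.2284j
Node n2: branches {I2, I3, L3, L4, R8} → V_2 = 3.719e-05+0.2212j
Node n3: branches {R5, R7, R10} → V_3 = -12.73+0.08461j
Node n4: branches {R3, L2, R6, R7, R10} → V_4 = -35.06+0.2330j
Node n5: branches {R1, R2, V1} → V_5 = 2.456-0.2284j
Node n6: branches {I1, R2, R6} → V_6 = 1.533-0.2265j
Node n7: branches {R4, I3, L2} → V_7 = -51.56-5.682j
Node n8: branches {I1, L1, R4} → V_8 = -35.61-1.830j
Source currents: i(V1)=-0.1276+0.0002393j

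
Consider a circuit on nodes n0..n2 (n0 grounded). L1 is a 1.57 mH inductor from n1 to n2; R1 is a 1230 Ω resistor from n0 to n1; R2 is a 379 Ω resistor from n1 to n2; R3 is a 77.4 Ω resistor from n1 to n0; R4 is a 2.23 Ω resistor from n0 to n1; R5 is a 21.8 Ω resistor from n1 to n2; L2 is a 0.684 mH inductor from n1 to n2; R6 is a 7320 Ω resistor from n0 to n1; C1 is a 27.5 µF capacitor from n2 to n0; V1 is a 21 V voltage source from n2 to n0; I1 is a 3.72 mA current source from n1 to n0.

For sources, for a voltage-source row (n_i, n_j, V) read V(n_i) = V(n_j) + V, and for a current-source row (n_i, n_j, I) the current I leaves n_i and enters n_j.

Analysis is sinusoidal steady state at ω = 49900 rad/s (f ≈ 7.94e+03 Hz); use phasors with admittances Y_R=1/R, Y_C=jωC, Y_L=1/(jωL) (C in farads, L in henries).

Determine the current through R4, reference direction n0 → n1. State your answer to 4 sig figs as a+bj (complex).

MNA unknowns: 2 node voltages V₁..V_2 plus 1 source current (V1)
L1: Y=0.000-0.01276j on G[1,2]
R1: Y=0.0008130+0.000j on G[0,1]
R2: Y=0.002639+0.000j on G[1,2]
R3: Y=0.01292+0.000j on G[1,0]
R4: Y=0.4484+0.000j on G[0,1]
R5: Y=0.04587+0.000j on G[1,2]
L2: Y=0.000-0.02930j on G[1,2]
R6: Y=0.0001366+0.000j on G[0,1]
C1: Y=0.000+1.372j on G[2,0]
V1: row V2−V0=21, i_V1 at 2,0
I1: z[1]−=0.00372, z[0]+=0.00372
solve → V1=2.115-1.555j, V2=21.00+0.000j
aux → i_V1=-0.9815-28.10j

-0.9485+0.6973j A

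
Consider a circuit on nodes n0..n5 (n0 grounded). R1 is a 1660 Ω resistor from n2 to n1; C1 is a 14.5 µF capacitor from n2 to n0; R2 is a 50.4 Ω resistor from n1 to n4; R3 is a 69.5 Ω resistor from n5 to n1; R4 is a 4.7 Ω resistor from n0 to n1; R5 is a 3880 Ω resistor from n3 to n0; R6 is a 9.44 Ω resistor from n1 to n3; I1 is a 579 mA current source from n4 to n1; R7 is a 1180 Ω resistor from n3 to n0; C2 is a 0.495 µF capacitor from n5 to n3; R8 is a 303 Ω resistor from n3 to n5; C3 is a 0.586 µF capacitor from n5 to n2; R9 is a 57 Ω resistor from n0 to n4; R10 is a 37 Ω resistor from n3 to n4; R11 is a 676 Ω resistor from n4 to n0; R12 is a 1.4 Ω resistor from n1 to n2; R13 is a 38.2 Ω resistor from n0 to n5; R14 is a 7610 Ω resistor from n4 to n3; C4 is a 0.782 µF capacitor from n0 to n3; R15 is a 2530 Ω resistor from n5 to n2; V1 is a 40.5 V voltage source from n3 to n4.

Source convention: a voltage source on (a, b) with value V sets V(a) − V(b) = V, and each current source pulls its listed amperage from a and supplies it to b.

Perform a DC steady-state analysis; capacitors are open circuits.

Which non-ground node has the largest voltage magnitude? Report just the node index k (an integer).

Apply KCL at each of the 5 non-ground nodes and solve the resulting linear system.
Node n1: branches {R1, R2, R3, R4, R6, I1, R12} → V_1 = 2.592
Node n2: branches {R1, C1, C3, R12, R15} → V_2 = 2.592
Node n3: branches {R5, R6, R7, C2, R8, R10, R14, C4, V1} → V_3 = 8.888
Node n4: branches {R2, I1, R9, R10, R11, R14, V1} → V_4 = -31.61
Node n5: branches {R3, C2, R8, C3, R13, R15} → V_5 = 1.529
Source currents: i(V1)=-1.801

4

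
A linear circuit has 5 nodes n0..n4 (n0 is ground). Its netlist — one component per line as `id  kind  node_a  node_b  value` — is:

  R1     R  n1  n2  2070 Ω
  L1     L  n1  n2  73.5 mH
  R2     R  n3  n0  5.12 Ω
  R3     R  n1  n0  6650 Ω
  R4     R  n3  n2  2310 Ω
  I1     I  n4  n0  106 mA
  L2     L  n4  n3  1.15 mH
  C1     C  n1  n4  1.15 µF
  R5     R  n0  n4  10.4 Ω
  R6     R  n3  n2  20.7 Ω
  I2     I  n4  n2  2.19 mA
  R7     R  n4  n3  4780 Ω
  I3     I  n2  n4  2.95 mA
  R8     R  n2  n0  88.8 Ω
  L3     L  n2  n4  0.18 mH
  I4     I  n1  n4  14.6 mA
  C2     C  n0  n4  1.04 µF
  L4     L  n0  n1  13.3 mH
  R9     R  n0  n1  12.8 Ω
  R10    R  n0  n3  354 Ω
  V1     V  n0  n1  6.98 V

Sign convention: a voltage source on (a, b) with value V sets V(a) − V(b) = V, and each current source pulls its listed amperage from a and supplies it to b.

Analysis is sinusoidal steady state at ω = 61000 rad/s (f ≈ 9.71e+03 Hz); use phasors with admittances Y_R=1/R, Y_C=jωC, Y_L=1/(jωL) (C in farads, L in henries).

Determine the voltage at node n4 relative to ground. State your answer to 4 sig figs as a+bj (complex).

-2.130-1.960j V

Element admittances at ω=61000 rad/s:
  Y(R1) = 0.0004831+0.000j S between n1,n2
  Y(L1) = 0.000-0.0002230j S between n1,n2
  Y(R2) = 0.1953+0.000j S between n3,n0
  Y(R3) = 0.0001504+0.000j S between n1,n0
  Y(R4) = 0.0004329+0.000j S between n3,n2
  I1: injects 0.106 A into n0 (from n4)
  Y(L2) = 0.000-0.01426j S between n4,n3
  Y(C1) = 0.000+0.07015j S between n1,n4
  Y(R5) = 0.09615+0.000j S between n0,n4
  Y(R6) = 0.04831+0.000j S between n3,n2
  I2: injects 0.00219 A into n2 (from n4)
  Y(R7) = 0.0002092+0.000j S between n4,n3
  I3: injects 0.00295 A into n4 (from n2)
  Y(R8) = 0.01126+0.000j S between n2,n0
  Y(L3) = 0.000-0.09107j S between n2,n4
  I4: injects 0.0146 A into n4 (from n1)
  Y(C2) = 0.000+0.06344j S between n0,n4
  Y(L4) = 0.000-0.001233j S between n0,n1
  Y(R9) = 0.07812+0.000j S between n0,n1
  Y(R10) = 0.002825+0.000j S between n0,n3
  V1: constraint V(n0)−V(n1) = 6.98
Assemble and solve the 5×5 MNA system:
  V(n1)=-6.980+0.000j  V(n2)=-2.545-0.6423j  V(n3)=-0.6146-0.04095j  V(n4)=-2.130-1.960j
  i(V1)=-0.6713-0.3303j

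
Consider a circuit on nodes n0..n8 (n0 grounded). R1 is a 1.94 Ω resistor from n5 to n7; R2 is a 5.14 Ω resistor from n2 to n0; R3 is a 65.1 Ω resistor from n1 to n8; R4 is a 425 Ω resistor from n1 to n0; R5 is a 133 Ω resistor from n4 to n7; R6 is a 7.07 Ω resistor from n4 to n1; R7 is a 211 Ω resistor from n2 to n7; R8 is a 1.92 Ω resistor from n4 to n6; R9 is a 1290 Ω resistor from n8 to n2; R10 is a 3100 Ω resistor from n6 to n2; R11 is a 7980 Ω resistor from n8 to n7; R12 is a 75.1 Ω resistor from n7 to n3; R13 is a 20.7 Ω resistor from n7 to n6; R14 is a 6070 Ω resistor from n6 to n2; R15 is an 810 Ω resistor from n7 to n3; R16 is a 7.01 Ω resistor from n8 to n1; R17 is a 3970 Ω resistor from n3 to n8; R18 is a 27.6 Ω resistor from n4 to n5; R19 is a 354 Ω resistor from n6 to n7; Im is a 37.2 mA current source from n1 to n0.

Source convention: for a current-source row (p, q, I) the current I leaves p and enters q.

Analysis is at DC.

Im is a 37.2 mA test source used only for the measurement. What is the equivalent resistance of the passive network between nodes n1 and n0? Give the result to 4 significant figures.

R_eq = 128.5 Ω

MNA unknowns: 8 node voltages V₁..V_8
R1: Y=0.5155 on G[5,7]
R2: Y=0.1946 on G[2,0]
R3: Y=0.01536 on G[1,8]
R4: Y=0.002353 on G[1,0]
R5: Y=0.007519 on G[4,7]
R6: Y=0.1414 on G[4,1]
R7: Y=0.004739 on G[2,7]
R8: Y=0.5208 on G[4,6]
R9: Y=0.0007752 on G[8,2]
R10: Y=0.0003226 on G[6,2]
R11: Y=0.0001253 on G[8,7]
R12: Y=0.01332 on G[7,3]
R13: Y=0.04831 on G[7,6]
R14: Y=0.0001647 on G[6,2]
R15: Y=0.001235 on G[7,3]
R16: Y=0.1427 on G[8,1]
R17: Y=0.0002519 on G[3,8]
R18: Y=0.03623 on G[4,5]
R19: Y=0.002825 on G[6,7]
Im: z[1]−=0.0372, z[0]+=0.0372
solve → V1=-4.781, V2=-0.1334, V3=-4.400, V4=-4.624, V5=-4.409, V6=-4.599, V7=-4.393, V8=-4.757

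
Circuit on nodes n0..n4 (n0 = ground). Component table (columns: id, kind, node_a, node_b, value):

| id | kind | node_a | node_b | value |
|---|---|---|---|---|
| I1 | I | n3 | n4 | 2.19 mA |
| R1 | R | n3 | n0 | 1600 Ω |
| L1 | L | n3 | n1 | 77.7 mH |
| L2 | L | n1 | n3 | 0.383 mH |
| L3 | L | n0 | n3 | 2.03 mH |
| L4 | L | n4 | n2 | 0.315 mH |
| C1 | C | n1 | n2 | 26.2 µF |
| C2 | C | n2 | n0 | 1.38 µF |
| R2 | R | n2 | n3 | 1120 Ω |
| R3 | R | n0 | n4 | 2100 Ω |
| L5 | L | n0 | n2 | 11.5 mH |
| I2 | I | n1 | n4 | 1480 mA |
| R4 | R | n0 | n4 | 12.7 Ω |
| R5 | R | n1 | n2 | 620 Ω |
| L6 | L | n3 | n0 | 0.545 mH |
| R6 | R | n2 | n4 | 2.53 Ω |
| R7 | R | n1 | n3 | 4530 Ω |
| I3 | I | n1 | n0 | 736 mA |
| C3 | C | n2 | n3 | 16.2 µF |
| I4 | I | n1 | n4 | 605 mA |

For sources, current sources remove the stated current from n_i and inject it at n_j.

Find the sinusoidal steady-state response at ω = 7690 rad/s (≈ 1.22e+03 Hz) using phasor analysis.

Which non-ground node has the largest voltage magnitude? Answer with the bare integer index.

Element admittances at ω=7690 rad/s:
  I1: injects 0.00219 A into n4 (from n3)
  Y(R1) = 0.0006250+0.000j S between n3,n0
  Y(L1) = 0.000-0.001674j S between n3,n1
  Y(L2) = 0.000-0.3395j S between n1,n3
  Y(L3) = 0.000-0.06406j S between n0,n3
  Y(L4) = 0.000-0.4128j S between n4,n2
  Y(C1) = 0.000+0.2015j S between n1,n2
  Y(C2) = 0.000+0.01061j S between n2,n0
  Y(R2) = 0.0008929+0.000j S between n2,n3
  Y(R3) = 0.0004762+0.000j S between n0,n4
  Y(L5) = 0.000-0.01131j S between n0,n2
  I2: injects 1.48 A into n4 (from n1)
  Y(R4) = 0.07874+0.000j S between n0,n4
  Y(R5) = 0.001613+0.000j S between n1,n2
  Y(L6) = 0.000-0.2386j S between n3,n0
  Y(R6) = 0.3953+0.000j S between n2,n4
  Y(R7) = 0.0002208+0.000j S between n1,n3
  I3: injects 0.736 A into n0 (from n1)
  Y(C3) = 0.000+0.1246j S between n2,n3
  I4: injects 0.605 A into n4 (from n1)
Assemble and solve the 4×4 MNA system:
  V(n1)=-4.028-8.357j  V(n2)=-1.162-12.43j  V(n3)=-2.351-2.509j  V(n4)=0.4240-8.975j

2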